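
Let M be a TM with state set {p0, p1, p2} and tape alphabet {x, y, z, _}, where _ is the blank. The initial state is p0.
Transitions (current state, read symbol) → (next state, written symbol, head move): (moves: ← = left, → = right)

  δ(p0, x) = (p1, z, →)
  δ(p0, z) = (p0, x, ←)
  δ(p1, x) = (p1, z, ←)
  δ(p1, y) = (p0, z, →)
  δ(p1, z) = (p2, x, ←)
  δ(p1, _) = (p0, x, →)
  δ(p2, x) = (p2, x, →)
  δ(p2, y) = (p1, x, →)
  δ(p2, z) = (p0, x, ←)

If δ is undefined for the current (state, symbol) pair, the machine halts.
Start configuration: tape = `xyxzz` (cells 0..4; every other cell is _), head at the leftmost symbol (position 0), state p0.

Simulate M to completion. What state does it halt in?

p0

state=p0 head=0 tape=_[x]yxzz   (p0,x)→(p1,z,→)
state=p1 head=1 tape=_z[y]xzz   (p1,y)→(p0,z,→)
state=p0 head=2 tape=_zz[x]zz   (p0,x)→(p1,z,→)
state=p1 head=3 tape=_zzz[z]z   (p1,z)→(p2,x,←)
state=p2 head=2 tape=_zz[z]xz   (p2,z)→(p0,x,←)
state=p0 head=1 tape=_z[z]xxz   (p0,z)→(p0,x,←)
state=p0 head=0 tape=_[z]xxxz   (p0,z)→(p0,x,←)
state=p0 head=-1 tape=[_]xxxxz
No transition is defined for (p0, _); M halts in state p0.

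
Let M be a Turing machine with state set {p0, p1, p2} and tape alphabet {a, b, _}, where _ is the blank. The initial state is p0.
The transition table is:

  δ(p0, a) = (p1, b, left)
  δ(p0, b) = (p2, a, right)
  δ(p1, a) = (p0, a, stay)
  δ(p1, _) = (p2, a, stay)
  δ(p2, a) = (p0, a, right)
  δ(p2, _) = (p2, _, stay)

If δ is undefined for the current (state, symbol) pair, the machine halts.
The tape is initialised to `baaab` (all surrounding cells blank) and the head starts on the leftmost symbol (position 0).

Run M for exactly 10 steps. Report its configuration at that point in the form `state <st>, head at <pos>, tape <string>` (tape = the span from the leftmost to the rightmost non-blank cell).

state p2, head at 1, tape aabbab

p0 | _[b]aaab   read b → write a, move right, go to p2
p2 | _a[a]aab   read a → write a, move right, go to p0
p0 | _aa[a]ab   read a → write b, move left, go to p1
p1 | _a[a]bab   read a → write a, move stay, go to p0
p0 | _a[a]bab   read a → write b, move left, go to p1
p1 | _[a]bbab   read a → write a, move stay, go to p0
p0 | _[a]bbab   read a → write b, move left, go to p1
p1 | [_]bbbab   read _ → write a, move stay, go to p2
p2 | [a]bbbab   read a → write a, move right, go to p0
p0 | a[b]bbab   read b → write a, move right, go to p2
p2 | aa[b]bab
After 10 steps: state p2, head at 1, tape aabbab.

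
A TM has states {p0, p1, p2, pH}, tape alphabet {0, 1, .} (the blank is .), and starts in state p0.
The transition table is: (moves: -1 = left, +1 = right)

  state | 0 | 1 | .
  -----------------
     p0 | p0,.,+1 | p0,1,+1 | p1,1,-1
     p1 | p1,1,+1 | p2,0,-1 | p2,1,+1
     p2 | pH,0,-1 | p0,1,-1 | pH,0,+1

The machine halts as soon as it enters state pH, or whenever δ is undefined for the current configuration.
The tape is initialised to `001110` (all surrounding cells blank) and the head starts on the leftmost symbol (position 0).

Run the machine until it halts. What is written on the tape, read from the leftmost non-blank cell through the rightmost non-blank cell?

1111001

state=p0 head=0 tape=[0]01110...   (p0,0)→(p0,.,+1)
state=p0 head=1 tape=.[0]1110...   (p0,0)→(p0,.,+1)
state=p0 head=2 tape=..[1]110...   (p0,1)→(p0,1,+1)
state=p0 head=3 tape=..1[1]10...   (p0,1)→(p0,1,+1)
state=p0 head=4 tape=..11[1]0...   (p0,1)→(p0,1,+1)
state=p0 head=5 tape=..111[0]...   (p0,0)→(p0,.,+1)
state=p0 head=6 tape=..111.[.]..   (p0,.)→(p1,1,-1)
state=p1 head=5 tape=..111[.]1..   (p1,.)→(p2,1,+1)
state=p2 head=6 tape=..1111[1]..   (p2,1)→(p0,1,-1)
state=p0 head=5 tape=..111[1]1..   (p0,1)→(p0,1,+1)
state=p0 head=6 tape=..1111[1]..   (p0,1)→(p0,1,+1)
state=p0 head=7 tape=..11111[.].   (p0,.)→(p1,1,-1)
state=p1 head=6 tape=..1111[1]1.   (p1,1)→(p2,0,-1)
state=p2 head=5 tape=..111[1]01.   (p2,1)→(p0,1,-1)
state=p0 head=4 tape=..11[1]101.   (p0,1)→(p0,1,+1)
state=p0 head=5 tape=..111[1]01.   (p0,1)→(p0,1,+1)
state=p0 head=6 tape=..1111[0]1.   (p0,0)→(p0,.,+1)
state=p0 head=7 tape=..1111.[1].   (p0,1)→(p0,1,+1)
state=p0 head=8 tape=..1111.1[.]   (p0,.)→(p1,1,-1)
state=p1 head=7 tape=..1111.[1]1   (p1,1)→(p2,0,-1)
state=p2 head=6 tape=..1111[.]01   (p2,.)→(pH,0,+1)
state=pH head=7 tape=..11110[0]1
The non-blank tape span at halt is 1111001.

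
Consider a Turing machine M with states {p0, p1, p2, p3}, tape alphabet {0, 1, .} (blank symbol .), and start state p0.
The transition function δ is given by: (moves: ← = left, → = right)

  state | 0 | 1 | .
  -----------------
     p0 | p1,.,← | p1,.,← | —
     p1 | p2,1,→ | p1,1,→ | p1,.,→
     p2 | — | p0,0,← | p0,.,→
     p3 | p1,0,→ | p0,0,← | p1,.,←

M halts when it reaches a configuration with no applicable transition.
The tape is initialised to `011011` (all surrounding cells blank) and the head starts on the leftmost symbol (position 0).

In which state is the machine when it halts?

state=p0 head=0 tape=.[0]11011..   (p0,0)→(p1,.,←)
state=p1 head=-1 tape=[.].11011..   (p1,.)→(p1,.,→)
state=p1 head=0 tape=.[.]11011..   (p1,.)→(p1,.,→)
state=p1 head=1 tape=..[1]1011..   (p1,1)→(p1,1,→)
state=p1 head=2 tape=..1[1]011..   (p1,1)→(p1,1,→)
state=p1 head=3 tape=..11[0]11..   (p1,0)→(p2,1,→)
state=p2 head=4 tape=..111[1]1..   (p2,1)→(p0,0,←)
state=p0 head=3 tape=..11[1]01..   (p0,1)→(p1,.,←)
state=p1 head=2 tape=..1[1].01..   (p1,1)→(p1,1,→)
state=p1 head=3 tape=..11[.]01..   (p1,.)→(p1,.,→)
state=p1 head=4 tape=..11.[0]1..   (p1,0)→(p2,1,→)
state=p2 head=5 tape=..11.1[1]..   (p2,1)→(p0,0,←)
state=p0 head=4 tape=..11.[1]0..   (p0,1)→(p1,.,←)
state=p1 head=3 tape=..11[.].0..   (p1,.)→(p1,.,→)
state=p1 head=4 tape=..11.[.]0..   (p1,.)→(p1,.,→)
state=p1 head=5 tape=..11..[0]..   (p1,0)→(p2,1,→)
state=p2 head=6 tape=..11..1[.].   (p2,.)→(p0,.,→)
state=p0 head=7 tape=..11..1.[.]
No transition is defined for (p0, .); M halts in state p0.

p0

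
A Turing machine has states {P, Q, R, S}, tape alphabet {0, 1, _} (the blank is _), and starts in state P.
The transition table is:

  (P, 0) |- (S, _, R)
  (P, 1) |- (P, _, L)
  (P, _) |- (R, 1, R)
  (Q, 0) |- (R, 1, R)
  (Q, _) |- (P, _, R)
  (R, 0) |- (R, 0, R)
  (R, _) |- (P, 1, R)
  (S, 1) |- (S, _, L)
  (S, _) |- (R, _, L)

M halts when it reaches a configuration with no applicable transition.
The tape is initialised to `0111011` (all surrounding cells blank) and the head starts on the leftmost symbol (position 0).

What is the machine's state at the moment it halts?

state=P head=0 tape=__[0]111011   (P,0)→(S,_,R)
state=S head=1 tape=___[1]11011   (S,1)→(S,_,L)
state=S head=0 tape=__[_]_11011   (S,_)→(R,_,L)
state=R head=-1 tape=_[_]__11011   (R,_)→(P,1,R)
state=P head=0 tape=_1[_]_11011   (P,_)→(R,1,R)
state=R head=1 tape=_11[_]11011   (R,_)→(P,1,R)
state=P head=2 tape=_111[1]1011   (P,1)→(P,_,L)
state=P head=1 tape=_11[1]_1011   (P,1)→(P,_,L)
state=P head=0 tape=_1[1]__1011   (P,1)→(P,_,L)
state=P head=-1 tape=_[1]___1011   (P,1)→(P,_,L)
state=P head=-2 tape=[_]____1011   (P,_)→(R,1,R)
state=R head=-1 tape=1[_]___1011   (R,_)→(P,1,R)
state=P head=0 tape=11[_]__1011   (P,_)→(R,1,R)
state=R head=1 tape=111[_]_1011   (R,_)→(P,1,R)
state=P head=2 tape=1111[_]1011   (P,_)→(R,1,R)
state=R head=3 tape=11111[1]011
No transition is defined for (R, 1); M halts in state R.

R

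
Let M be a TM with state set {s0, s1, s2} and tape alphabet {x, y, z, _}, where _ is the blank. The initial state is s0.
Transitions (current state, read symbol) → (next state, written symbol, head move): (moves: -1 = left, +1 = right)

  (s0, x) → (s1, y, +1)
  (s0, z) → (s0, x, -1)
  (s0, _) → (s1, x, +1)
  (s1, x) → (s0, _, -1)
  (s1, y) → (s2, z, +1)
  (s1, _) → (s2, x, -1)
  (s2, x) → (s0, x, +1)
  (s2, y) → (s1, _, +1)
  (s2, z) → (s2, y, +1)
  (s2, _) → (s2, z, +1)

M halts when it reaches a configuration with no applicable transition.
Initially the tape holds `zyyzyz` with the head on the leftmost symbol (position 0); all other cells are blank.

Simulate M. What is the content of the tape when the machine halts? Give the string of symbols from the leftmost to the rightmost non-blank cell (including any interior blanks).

xyz_zyz

s0 | _[z]yyzyz   read z → write x, move -1, go to s0
s0 | [_]xyyzyz   read _ → write x, move +1, go to s1
s1 | x[x]yyzyz   read x → write _, move -1, go to s0
s0 | [x]_yyzyz   read x → write y, move +1, go to s1
s1 | y[_]yyzyz   read _ → write x, move -1, go to s2
s2 | [y]xyyzyz   read y → write _, move +1, go to s1
s1 | _[x]yyzyz   read x → write _, move -1, go to s0
s0 | [_]_yyzyz   read _ → write x, move +1, go to s1
s1 | x[_]yyzyz   read _ → write x, move -1, go to s2
s2 | [x]xyyzyz   read x → write x, move +1, go to s0
s0 | x[x]yyzyz   read x → write y, move +1, go to s1
s1 | xy[y]yzyz   read y → write z, move +1, go to s2
s2 | xyz[y]zyz   read y → write _, move +1, go to s1
s1 | xyz_[z]yz
The non-blank tape span at halt is xyz_zyz.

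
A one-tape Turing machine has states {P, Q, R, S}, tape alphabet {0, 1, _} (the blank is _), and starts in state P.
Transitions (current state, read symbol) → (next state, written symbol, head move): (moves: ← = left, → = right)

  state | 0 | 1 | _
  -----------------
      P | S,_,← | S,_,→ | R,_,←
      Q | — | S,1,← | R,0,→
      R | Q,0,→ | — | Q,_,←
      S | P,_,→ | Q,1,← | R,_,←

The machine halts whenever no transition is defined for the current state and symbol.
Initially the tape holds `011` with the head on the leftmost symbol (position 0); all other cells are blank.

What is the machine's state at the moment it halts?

Q

P | ___[0]11   read 0 → write _, move ←, go to S
S | __[_]_11   read _ → write _, move ←, go to R
R | _[_]__11   read _ → write _, move ←, go to Q
Q | [_]___11   read _ → write 0, move →, go to R
R | 0[_]__11   read _ → write _, move ←, go to Q
Q | [0]___11
No transition is defined for (Q, 0); M halts in state Q.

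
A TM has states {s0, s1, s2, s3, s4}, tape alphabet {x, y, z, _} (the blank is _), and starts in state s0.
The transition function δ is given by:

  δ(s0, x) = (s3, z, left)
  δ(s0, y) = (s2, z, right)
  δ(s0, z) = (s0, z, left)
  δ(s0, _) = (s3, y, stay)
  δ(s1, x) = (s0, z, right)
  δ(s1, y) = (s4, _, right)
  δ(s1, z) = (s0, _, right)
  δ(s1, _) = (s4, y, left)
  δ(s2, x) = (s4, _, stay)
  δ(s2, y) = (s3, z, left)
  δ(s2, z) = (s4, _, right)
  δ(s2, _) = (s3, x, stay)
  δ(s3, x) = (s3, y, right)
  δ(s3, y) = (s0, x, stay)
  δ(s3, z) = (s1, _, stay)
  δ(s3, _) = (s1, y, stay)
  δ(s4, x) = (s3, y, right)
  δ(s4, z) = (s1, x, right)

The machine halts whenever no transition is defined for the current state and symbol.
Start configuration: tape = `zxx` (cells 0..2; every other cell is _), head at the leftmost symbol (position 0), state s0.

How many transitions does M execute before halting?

s0 | __[z]xx_   read z → write z, move left, go to s0
s0 | _[_]zxx_   read _ → write y, move stay, go to s3
s3 | _[y]zxx_   read y → write x, move stay, go to s0
s0 | _[x]zxx_   read x → write z, move left, go to s3
s3 | [_]zzxx_   read _ → write y, move stay, go to s1
s1 | [y]zzxx_   read y → write _, move right, go to s4
s4 | _[z]zxx_   read z → write x, move right, go to s1
s1 | _x[z]xx_   read z → write _, move right, go to s0
s0 | _x_[x]x_   read x → write z, move left, go to s3
s3 | _x[_]zx_   read _ → write y, move stay, go to s1
s1 | _x[y]zx_   read y → write _, move right, go to s4
s4 | _x_[z]x_   read z → write x, move right, go to s1
s1 | _x_x[x]_   read x → write z, move right, go to s0
s0 | _x_xz[_]   read _ → write y, move stay, go to s3
s3 | _x_xz[y]   read y → write x, move stay, go to s0
s0 | _x_xz[x]   read x → write z, move left, go to s3
s3 | _x_x[z]z   read z → write _, move stay, go to s1
s1 | _x_x[_]z   read _ → write y, move left, go to s4
s4 | _x_[x]yz   read x → write y, move right, go to s3
s3 | _x_y[y]z   read y → write x, move stay, go to s0
s0 | _x_y[x]z   read x → write z, move left, go to s3
s3 | _x_[y]zz   read y → write x, move stay, go to s0
s0 | _x_[x]zz   read x → write z, move left, go to s3
s3 | _x[_]zzz   read _ → write y, move stay, go to s1
s1 | _x[y]zzz   read y → write _, move right, go to s4
s4 | _x_[z]zz   read z → write x, move right, go to s1
s1 | _x_x[z]z   read z → write _, move right, go to s0
s0 | _x_x_[z]   read z → write z, move left, go to s0
s0 | _x_x[_]z   read _ → write y, move stay, go to s3
s3 | _x_x[y]z   read y → write x, move stay, go to s0
s0 | _x_x[x]z   read x → write z, move left, go to s3
s3 | _x_[x]zz   read x → write y, move right, go to s3
s3 | _x_y[z]z   read z → write _, move stay, go to s1
s1 | _x_y[_]z   read _ → write y, move left, go to s4
s4 | _x_[y]yz
M halts after 34 transitions.

34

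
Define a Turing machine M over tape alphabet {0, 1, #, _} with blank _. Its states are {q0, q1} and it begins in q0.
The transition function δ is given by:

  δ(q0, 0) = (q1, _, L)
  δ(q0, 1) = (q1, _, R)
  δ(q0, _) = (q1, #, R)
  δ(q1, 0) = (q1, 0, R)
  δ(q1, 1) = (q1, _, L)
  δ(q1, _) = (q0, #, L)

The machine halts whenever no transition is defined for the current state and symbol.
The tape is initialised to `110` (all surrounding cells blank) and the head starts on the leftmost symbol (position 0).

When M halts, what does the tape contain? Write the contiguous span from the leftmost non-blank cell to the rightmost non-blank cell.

##_0

state=q0 head=0 tape=_[1]10   (q0,1)→(q1,_,R)
state=q1 head=1 tape=__[1]0   (q1,1)→(q1,_,L)
state=q1 head=0 tape=_[_]_0   (q1,_)→(q0,#,L)
state=q0 head=-1 tape=[_]#_0   (q0,_)→(q1,#,R)
state=q1 head=0 tape=#[#]_0
The non-blank tape span at halt is ##_0.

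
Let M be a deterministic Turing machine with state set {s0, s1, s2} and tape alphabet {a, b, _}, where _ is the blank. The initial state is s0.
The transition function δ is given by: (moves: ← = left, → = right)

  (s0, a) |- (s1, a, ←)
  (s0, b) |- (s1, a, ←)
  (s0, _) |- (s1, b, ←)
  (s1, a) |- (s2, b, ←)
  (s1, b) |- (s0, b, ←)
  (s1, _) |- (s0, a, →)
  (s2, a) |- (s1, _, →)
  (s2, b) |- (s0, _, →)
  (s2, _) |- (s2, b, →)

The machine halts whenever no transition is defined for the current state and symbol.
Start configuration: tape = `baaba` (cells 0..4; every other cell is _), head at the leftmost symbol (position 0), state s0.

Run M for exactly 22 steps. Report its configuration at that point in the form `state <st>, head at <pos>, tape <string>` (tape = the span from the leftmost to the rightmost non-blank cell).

state=s0 head=0 tape=___[b]aaba   (s0,b)→(s1,a,←)
state=s1 head=-1 tape=__[_]aaaba   (s1,_)→(s0,a,→)
state=s0 head=0 tape=__a[a]aaba   (s0,a)→(s1,a,←)
state=s1 head=-1 tape=__[a]aaaba   (s1,a)→(s2,b,←)
state=s2 head=-2 tape=_[_]baaaba   (s2,_)→(s2,b,→)
state=s2 head=-1 tape=_b[b]aaaba   (s2,b)→(s0,_,→)
state=s0 head=0 tape=_b_[a]aaba   (s0,a)→(s1,a,←)
state=s1 head=-1 tape=_b[_]aaaba   (s1,_)→(s0,a,→)
state=s0 head=0 tape=_ba[a]aaba   (s0,a)→(s1,a,←)
state=s1 head=-1 tape=_b[a]aaaba   (s1,a)→(s2,b,←)
state=s2 head=-2 tape=_[b]baaaba   (s2,b)→(s0,_,→)
state=s0 head=-1 tape=__[b]aaaba   (s0,b)→(s1,a,←)
state=s1 head=-2 tape=_[_]aaaaba   (s1,_)→(s0,a,→)
state=s0 head=-1 tape=_a[a]aaaba   (s0,a)→(s1,a,←)
state=s1 head=-2 tape=_[a]aaaaba   (s1,a)→(s2,b,←)
state=s2 head=-3 tape=[_]baaaaba   (s2,_)→(s2,b,→)
state=s2 head=-2 tape=b[b]aaaaba   (s2,b)→(s0,_,→)
state=s0 head=-1 tape=b_[a]aaaba   (s0,a)→(s1,a,←)
state=s1 head=-2 tape=b[_]aaaaba   (s1,_)→(s0,a,→)
state=s0 head=-1 tape=ba[a]aaaba   (s0,a)→(s1,a,←)
state=s1 head=-2 tape=b[a]aaaaba   (s1,a)→(s2,b,←)
state=s2 head=-3 tape=[b]baaaaba   (s2,b)→(s0,_,→)
state=s0 head=-2 tape=_[b]aaaaba
After 22 steps: state s0, head at -2, tape baaaaba.

state s0, head at -2, tape baaaaba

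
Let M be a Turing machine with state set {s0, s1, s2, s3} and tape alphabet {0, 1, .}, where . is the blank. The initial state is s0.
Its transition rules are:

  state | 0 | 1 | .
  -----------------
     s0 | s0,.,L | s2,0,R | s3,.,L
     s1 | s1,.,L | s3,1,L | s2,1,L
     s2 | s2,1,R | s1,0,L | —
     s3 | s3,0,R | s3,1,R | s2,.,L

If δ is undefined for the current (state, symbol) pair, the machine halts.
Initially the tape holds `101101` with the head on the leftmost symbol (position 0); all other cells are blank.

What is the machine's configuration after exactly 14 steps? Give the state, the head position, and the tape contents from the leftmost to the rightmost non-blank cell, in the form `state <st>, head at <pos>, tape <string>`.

state s3, head at 2, tape 0101.0

state=s0 head=0 tape=[1]01101.   (s0,1)→(s2,0,R)
state=s2 head=1 tape=0[0]1101.   (s2,0)→(s2,1,R)
state=s2 head=2 tape=01[1]101.   (s2,1)→(s1,0,L)
state=s1 head=1 tape=0[1]0101.   (s1,1)→(s3,1,L)
state=s3 head=0 tape=[0]10101.   (s3,0)→(s3,0,R)
state=s3 head=1 tape=0[1]0101.   (s3,1)→(s3,1,R)
state=s3 head=2 tape=01[0]101.   (s3,0)→(s3,0,R)
state=s3 head=3 tape=010[1]01.   (s3,1)→(s3,1,R)
state=s3 head=4 tape=0101[0]1.   (s3,0)→(s3,0,R)
state=s3 head=5 tape=01010[1].   (s3,1)→(s3,1,R)
state=s3 head=6 tape=010101[.]   (s3,.)→(s2,.,L)
state=s2 head=5 tape=01010[1].   (s2,1)→(s1,0,L)
state=s1 head=4 tape=0101[0]0.   (s1,0)→(s1,.,L)
state=s1 head=3 tape=010[1].0.   (s1,1)→(s3,1,L)
state=s3 head=2 tape=01[0]1.0.
After 14 steps: state s3, head at 2, tape 0101.0.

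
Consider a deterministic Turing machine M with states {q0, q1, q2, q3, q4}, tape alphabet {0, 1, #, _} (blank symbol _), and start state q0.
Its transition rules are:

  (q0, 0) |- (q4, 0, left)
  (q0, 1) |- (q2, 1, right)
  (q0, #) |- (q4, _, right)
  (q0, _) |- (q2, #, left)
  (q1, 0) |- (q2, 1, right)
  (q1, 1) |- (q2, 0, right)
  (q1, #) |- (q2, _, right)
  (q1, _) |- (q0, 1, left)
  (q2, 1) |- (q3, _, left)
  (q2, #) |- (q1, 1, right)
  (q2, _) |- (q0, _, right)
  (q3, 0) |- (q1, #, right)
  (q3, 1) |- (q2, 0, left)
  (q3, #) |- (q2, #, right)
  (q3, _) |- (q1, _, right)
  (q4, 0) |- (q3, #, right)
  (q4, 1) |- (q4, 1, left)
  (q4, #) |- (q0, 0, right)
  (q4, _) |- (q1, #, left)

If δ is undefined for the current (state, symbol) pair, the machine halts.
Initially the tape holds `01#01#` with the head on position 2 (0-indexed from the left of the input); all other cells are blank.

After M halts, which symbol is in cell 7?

q0 | 01[#]01#___   read # → write _, move right, go to q4
q4 | 01_[0]1#___   read 0 → write #, move right, go to q3
q3 | 01_#[1]#___   read 1 → write 0, move left, go to q2
q2 | 01_[#]0#___   read # → write 1, move right, go to q1
q1 | 01_1[0]#___   read 0 → write 1, move right, go to q2
q2 | 01_11[#]___   read # → write 1, move right, go to q1
q1 | 01_111[_]__   read _ → write 1, move left, go to q0
q0 | 01_11[1]1__   read 1 → write 1, move right, go to q2
q2 | 01_111[1]__   read 1 → write _, move left, go to q3
q3 | 01_11[1]___   read 1 → write 0, move left, go to q2
q2 | 01_1[1]0___   read 1 → write _, move left, go to q3
q3 | 01_[1]_0___   read 1 → write 0, move left, go to q2
q2 | 01[_]0_0___   read _ → write _, move right, go to q0
q0 | 01_[0]_0___   read 0 → write 0, move left, go to q4
q4 | 01[_]0_0___   read _ → write #, move left, go to q1
q1 | 0[1]#0_0___   read 1 → write 0, move right, go to q2
q2 | 00[#]0_0___   read # → write 1, move right, go to q1
q1 | 001[0]_0___   read 0 → write 1, move right, go to q2
q2 | 0011[_]0___   read _ → write _, move right, go to q0
q0 | 0011_[0]___   read 0 → write 0, move left, go to q4
q4 | 0011[_]0___   read _ → write #, move left, go to q1
q1 | 001[1]#0___   read 1 → write 0, move right, go to q2
q2 | 0010[#]0___   read # → write 1, move right, go to q1
q1 | 00101[0]___   read 0 → write 1, move right, go to q2
q2 | 001011[_]__   read _ → write _, move right, go to q0
q0 | 001011_[_]_   read _ → write #, move left, go to q2
q2 | 001011[_]#_   read _ → write _, move right, go to q0
q0 | 001011_[#]_   read # → write _, move right, go to q4
q4 | 001011__[_]   read _ → write #, move left, go to q1
q1 | 001011_[_]#   read _ → write 1, move left, go to q0
q0 | 001011[_]1#   read _ → write #, move left, go to q2
q2 | 00101[1]#1#   read 1 → write _, move left, go to q3
q3 | 0010[1]_#1#   read 1 → write 0, move left, go to q2
q2 | 001[0]0_#1#
Cell 7 holds 1 when M halts.

1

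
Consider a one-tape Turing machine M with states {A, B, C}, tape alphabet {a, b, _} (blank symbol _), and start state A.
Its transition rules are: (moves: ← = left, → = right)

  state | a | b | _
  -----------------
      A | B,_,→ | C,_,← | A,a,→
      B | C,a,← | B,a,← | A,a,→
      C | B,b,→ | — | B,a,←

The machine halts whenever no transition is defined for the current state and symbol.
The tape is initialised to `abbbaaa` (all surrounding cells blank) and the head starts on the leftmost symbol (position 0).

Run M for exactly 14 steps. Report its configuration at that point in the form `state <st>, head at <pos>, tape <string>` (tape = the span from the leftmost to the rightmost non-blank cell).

state B, head at 2, tape abaaaaa

state=A head=0 tape=[a]bbbaaa   (A,a)→(B,_,→)
state=B head=1 tape=_[b]bbaaa   (B,b)→(B,a,←)
state=B head=0 tape=[_]abbaaa   (B,_)→(A,a,→)
state=A head=1 tape=a[a]bbaaa   (A,a)→(B,_,→)
state=B head=2 tape=a_[b]baaa   (B,b)→(B,a,←)
state=B head=1 tape=a[_]abaaa   (B,_)→(A,a,→)
state=A head=2 tape=aa[a]baaa   (A,a)→(B,_,→)
state=B head=3 tape=aa_[b]aaa   (B,b)→(B,a,←)
state=B head=2 tape=aa[_]aaaa   (B,_)→(A,a,→)
state=A head=3 tape=aaa[a]aaa   (A,a)→(B,_,→)
state=B head=4 tape=aaa_[a]aa   (B,a)→(C,a,←)
state=C head=3 tape=aaa[_]aaa   (C,_)→(B,a,←)
state=B head=2 tape=aa[a]aaaa   (B,a)→(C,a,←)
state=C head=1 tape=a[a]aaaaa   (C,a)→(B,b,→)
state=B head=2 tape=ab[a]aaaa
After 14 steps: state B, head at 2, tape abaaaaa.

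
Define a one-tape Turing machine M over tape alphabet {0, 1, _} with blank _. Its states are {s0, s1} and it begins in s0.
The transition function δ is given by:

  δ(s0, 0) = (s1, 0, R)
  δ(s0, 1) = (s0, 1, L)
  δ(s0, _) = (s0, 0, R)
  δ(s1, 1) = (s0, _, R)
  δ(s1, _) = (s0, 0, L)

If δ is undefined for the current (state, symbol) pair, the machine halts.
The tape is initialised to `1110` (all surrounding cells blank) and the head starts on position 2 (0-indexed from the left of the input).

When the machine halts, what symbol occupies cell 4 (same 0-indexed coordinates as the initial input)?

s0 | _11[1]0_   read 1 → write 1, move L, go to s0
s0 | _1[1]10_   read 1 → write 1, move L, go to s0
s0 | _[1]110_   read 1 → write 1, move L, go to s0
s0 | [_]1110_   read _ → write 0, move R, go to s0
s0 | 0[1]110_   read 1 → write 1, move L, go to s0
s0 | [0]1110_   read 0 → write 0, move R, go to s1
s1 | 0[1]110_   read 1 → write _, move R, go to s0
s0 | 0_[1]10_   read 1 → write 1, move L, go to s0
s0 | 0[_]110_   read _ → write 0, move R, go to s0
s0 | 00[1]10_   read 1 → write 1, move L, go to s0
s0 | 0[0]110_   read 0 → write 0, move R, go to s1
s1 | 00[1]10_   read 1 → write _, move R, go to s0
s0 | 00_[1]0_   read 1 → write 1, move L, go to s0
s0 | 00[_]10_   read _ → write 0, move R, go to s0
s0 | 000[1]0_   read 1 → write 1, move L, go to s0
s0 | 00[0]10_   read 0 → write 0, move R, go to s1
s1 | 000[1]0_   read 1 → write _, move R, go to s0
s0 | 000_[0]_   read 0 → write 0, move R, go to s1
s1 | 000_0[_]   read _ → write 0, move L, go to s0
s0 | 000_[0]0   read 0 → write 0, move R, go to s1
s1 | 000_0[0]
Cell 4 holds 0 when M halts.

0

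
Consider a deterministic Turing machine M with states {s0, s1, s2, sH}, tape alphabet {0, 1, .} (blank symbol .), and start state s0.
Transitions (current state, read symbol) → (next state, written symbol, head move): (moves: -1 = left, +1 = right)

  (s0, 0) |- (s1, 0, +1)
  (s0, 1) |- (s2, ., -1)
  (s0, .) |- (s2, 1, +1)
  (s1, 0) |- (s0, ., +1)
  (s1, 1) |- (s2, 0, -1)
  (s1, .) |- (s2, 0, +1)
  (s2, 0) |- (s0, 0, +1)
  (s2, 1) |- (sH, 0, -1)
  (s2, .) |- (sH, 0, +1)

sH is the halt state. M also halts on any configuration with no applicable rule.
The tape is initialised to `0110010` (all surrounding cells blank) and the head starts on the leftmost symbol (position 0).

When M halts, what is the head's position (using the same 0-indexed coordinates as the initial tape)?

state=s0 head=0 tape=[0]110010...   (s0,0)→(s1,0,+1)
state=s1 head=1 tape=0[1]10010...   (s1,1)→(s2,0,-1)
state=s2 head=0 tape=[0]010010...   (s2,0)→(s0,0,+1)
state=s0 head=1 tape=0[0]10010...   (s0,0)→(s1,0,+1)
state=s1 head=2 tape=00[1]0010...   (s1,1)→(s2,0,-1)
state=s2 head=1 tape=0[0]00010...   (s2,0)→(s0,0,+1)
state=s0 head=2 tape=00[0]0010...   (s0,0)→(s1,0,+1)
state=s1 head=3 tape=000[0]010...   (s1,0)→(s0,.,+1)
state=s0 head=4 tape=000.[0]10...   (s0,0)→(s1,0,+1)
state=s1 head=5 tape=000.0[1]0...   (s1,1)→(s2,0,-1)
state=s2 head=4 tape=000.[0]00...   (s2,0)→(s0,0,+1)
state=s0 head=5 tape=000.0[0]0...   (s0,0)→(s1,0,+1)
state=s1 head=6 tape=000.00[0]...   (s1,0)→(s0,.,+1)
state=s0 head=7 tape=000.00.[.]..   (s0,.)→(s2,1,+1)
state=s2 head=8 tape=000.00.1[.].   (s2,.)→(sH,0,+1)
state=sH head=9 tape=000.00.10[.]
At halt the head is at cell 9.

9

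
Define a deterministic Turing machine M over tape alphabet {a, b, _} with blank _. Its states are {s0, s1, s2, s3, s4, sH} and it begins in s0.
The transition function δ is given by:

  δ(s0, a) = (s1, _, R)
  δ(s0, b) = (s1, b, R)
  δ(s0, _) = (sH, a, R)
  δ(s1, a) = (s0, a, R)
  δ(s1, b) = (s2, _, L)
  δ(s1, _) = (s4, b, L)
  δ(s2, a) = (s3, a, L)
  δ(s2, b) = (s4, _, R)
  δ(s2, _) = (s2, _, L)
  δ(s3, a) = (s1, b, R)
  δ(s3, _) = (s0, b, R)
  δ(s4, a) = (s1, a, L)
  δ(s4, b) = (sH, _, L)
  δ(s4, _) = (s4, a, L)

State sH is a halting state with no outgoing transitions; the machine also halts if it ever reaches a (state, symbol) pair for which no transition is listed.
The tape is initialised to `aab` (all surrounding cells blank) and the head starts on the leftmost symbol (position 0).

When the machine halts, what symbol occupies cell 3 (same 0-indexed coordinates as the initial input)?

b

s0 | [a]ab_   read a → write _, move R, go to s1
s1 | _[a]b_   read a → write a, move R, go to s0
s0 | _a[b]_   read b → write b, move R, go to s1
s1 | _ab[_]   read _ → write b, move L, go to s4
s4 | _a[b]b   read b → write _, move L, go to sH
sH | _[a]_b
Cell 3 holds b when M halts.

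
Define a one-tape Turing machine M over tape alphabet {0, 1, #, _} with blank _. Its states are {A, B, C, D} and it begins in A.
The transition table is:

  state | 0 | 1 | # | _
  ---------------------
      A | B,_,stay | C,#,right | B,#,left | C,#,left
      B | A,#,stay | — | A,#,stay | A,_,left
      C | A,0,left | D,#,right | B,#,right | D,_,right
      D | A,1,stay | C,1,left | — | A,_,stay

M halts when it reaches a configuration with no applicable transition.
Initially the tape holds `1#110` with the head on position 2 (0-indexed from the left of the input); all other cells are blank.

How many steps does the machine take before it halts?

A | 1#[1]10__   read 1 → write #, move right, go to C
C | 1##[1]0__   read 1 → write #, move right, go to D
D | 1###[0]__   read 0 → write 1, move stay, go to A
A | 1###[1]__   read 1 → write #, move right, go to C
C | 1####[_]_   read _ → write _, move right, go to D
D | 1####_[_]   read _ → write _, move stay, go to A
A | 1####_[_]   read _ → write #, move left, go to C
C | 1####[_]#   read _ → write _, move right, go to D
D | 1####_[#]
M halts after 8 transitions.

8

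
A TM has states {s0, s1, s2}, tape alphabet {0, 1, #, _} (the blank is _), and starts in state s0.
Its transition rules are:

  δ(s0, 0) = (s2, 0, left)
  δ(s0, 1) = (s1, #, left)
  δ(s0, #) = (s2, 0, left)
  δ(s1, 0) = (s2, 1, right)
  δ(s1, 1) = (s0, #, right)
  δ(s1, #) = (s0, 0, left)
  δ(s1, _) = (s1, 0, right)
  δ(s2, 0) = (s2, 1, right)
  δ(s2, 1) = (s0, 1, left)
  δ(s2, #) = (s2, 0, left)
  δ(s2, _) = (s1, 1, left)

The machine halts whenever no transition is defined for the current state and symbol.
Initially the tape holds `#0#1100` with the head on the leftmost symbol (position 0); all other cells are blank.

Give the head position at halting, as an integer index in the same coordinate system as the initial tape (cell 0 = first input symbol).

s0 | ___[#]0#1100   read # → write 0, move left, go to s2
s2 | __[_]00#1100   read _ → write 1, move left, go to s1
s1 | _[_]100#1100   read _ → write 0, move right, go to s1
s1 | _0[1]00#1100   read 1 → write #, move right, go to s0
s0 | _0#[0]0#1100   read 0 → write 0, move left, go to s2
s2 | _0[#]00#1100   read # → write 0, move left, go to s2
s2 | _[0]000#1100   read 0 → write 1, move right, go to s2
s2 | _1[0]00#1100   read 0 → write 1, move right, go to s2
s2 | _11[0]0#1100   read 0 → write 1, move right, go to s2
s2 | _111[0]#1100   read 0 → write 1, move right, go to s2
s2 | _1111[#]1100   read # → write 0, move left, go to s2
s2 | _111[1]01100   read 1 → write 1, move left, go to s0
s0 | _11[1]101100   read 1 → write #, move left, go to s1
s1 | _1[1]#101100   read 1 → write #, move right, go to s0
s0 | _1#[#]101100   read # → write 0, move left, go to s2
s2 | _1[#]0101100   read # → write 0, move left, go to s2
s2 | _[1]00101100   read 1 → write 1, move left, go to s0
s0 | [_]100101100
At halt the head is at cell -3.

-3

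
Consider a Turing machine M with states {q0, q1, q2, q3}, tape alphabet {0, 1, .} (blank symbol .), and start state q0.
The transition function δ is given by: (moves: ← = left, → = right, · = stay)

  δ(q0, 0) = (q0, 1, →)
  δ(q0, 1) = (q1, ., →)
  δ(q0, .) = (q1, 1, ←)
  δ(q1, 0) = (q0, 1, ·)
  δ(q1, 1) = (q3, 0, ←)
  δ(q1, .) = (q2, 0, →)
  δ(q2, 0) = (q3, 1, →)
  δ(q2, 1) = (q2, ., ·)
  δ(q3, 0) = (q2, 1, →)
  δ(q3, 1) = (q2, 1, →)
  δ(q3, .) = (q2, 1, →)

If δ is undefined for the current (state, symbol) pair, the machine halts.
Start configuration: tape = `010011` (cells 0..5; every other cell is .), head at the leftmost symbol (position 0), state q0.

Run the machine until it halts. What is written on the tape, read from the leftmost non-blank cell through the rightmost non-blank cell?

1..111

q0 | [0]10011.   read 0 → write 1, move →, go to q0
q0 | 1[1]0011.   read 1 → write ., move →, go to q1
q1 | 1.[0]011.   read 0 → write 1, move ·, go to q0
q0 | 1.[1]011.   read 1 → write ., move →, go to q1
q1 | 1..[0]11.   read 0 → write 1, move ·, go to q0
q0 | 1..[1]11.   read 1 → write ., move →, go to q1
q1 | 1...[1]1.   read 1 → write 0, move ←, go to q3
q3 | 1..[.]01.   read . → write 1, move →, go to q2
q2 | 1..1[0]1.   read 0 → write 1, move →, go to q3
q3 | 1..11[1].   read 1 → write 1, move →, go to q2
q2 | 1..111[.]
The non-blank tape span at halt is 1..111.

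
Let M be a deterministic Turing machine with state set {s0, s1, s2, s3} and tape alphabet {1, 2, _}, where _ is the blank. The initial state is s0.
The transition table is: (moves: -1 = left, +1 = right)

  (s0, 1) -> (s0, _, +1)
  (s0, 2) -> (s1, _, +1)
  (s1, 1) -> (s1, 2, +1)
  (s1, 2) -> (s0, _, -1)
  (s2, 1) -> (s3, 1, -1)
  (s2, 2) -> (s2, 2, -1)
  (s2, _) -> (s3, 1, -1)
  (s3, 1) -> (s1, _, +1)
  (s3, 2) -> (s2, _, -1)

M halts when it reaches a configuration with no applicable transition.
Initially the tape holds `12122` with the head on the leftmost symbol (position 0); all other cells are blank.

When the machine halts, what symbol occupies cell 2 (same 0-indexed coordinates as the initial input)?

s0 | [1]2122   read 1 → write _, move +1, go to s0
s0 | _[2]122   read 2 → write _, move +1, go to s1
s1 | __[1]22   read 1 → write 2, move +1, go to s1
s1 | __2[2]2   read 2 → write _, move -1, go to s0
s0 | __[2]_2   read 2 → write _, move +1, go to s1
s1 | ___[_]2
Cell 2 holds _ when M halts.

_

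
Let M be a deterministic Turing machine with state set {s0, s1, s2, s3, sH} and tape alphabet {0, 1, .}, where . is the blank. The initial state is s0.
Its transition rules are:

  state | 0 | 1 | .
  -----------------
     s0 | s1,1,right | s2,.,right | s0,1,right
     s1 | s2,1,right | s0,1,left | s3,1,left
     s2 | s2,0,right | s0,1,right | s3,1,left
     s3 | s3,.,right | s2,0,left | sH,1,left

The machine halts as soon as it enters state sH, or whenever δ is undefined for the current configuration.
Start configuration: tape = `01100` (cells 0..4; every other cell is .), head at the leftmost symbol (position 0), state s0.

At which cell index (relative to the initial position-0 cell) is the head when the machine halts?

s0 | [0]1100.   read 0 → write 1, move right, go to s1
s1 | 1[1]100.   read 1 → write 1, move left, go to s0
s0 | [1]1100.   read 1 → write ., move right, go to s2
s2 | .[1]100.   read 1 → write 1, move right, go to s0
s0 | .1[1]00.   read 1 → write ., move right, go to s2
s2 | .1.[0]0.   read 0 → write 0, move right, go to s2
s2 | .1.0[0].   read 0 → write 0, move right, go to s2
s2 | .1.00[.]   read . → write 1, move left, go to s3
s3 | .1.0[0]1   read 0 → write ., move right, go to s3
s3 | .1.0.[1]   read 1 → write 0, move left, go to s2
s2 | .1.0[.]0   read . → write 1, move left, go to s3
s3 | .1.[0]10   read 0 → write ., move right, go to s3
s3 | .1..[1]0   read 1 → write 0, move left, go to s2
s2 | .1.[.]00   read . → write 1, move left, go to s3
s3 | .1[.]100   read . → write 1, move left, go to sH
sH | .[1]1100
At halt the head is at cell 1.

1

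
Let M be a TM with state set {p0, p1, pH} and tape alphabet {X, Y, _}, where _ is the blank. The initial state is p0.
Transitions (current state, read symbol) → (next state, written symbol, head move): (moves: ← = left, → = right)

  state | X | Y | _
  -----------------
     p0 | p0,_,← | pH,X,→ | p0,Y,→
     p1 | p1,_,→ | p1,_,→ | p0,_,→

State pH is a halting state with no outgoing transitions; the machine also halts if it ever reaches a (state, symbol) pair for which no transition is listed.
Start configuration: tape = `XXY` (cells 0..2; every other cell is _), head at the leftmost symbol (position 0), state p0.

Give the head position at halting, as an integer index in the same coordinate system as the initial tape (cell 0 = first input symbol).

1

p0 | _[X]XY   read X → write _, move ←, go to p0
p0 | [_]_XY   read _ → write Y, move →, go to p0
p0 | Y[_]XY   read _ → write Y, move →, go to p0
p0 | YY[X]Y   read X → write _, move ←, go to p0
p0 | Y[Y]_Y   read Y → write X, move →, go to pH
pH | YX[_]Y
At halt the head is at cell 1.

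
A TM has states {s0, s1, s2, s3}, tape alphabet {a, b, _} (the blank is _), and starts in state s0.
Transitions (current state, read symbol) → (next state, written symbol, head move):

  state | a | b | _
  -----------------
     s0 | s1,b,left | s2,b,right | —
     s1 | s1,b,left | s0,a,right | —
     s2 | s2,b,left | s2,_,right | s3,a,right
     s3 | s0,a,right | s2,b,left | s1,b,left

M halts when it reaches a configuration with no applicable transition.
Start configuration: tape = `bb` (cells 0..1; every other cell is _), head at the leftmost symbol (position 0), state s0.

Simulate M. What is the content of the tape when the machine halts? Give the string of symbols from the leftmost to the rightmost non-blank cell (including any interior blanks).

s0 | [b]b__   read b → write b, move right, go to s2
s2 | b[b]__   read b → write _, move right, go to s2
s2 | b_[_]_   read _ → write a, move right, go to s3
s3 | b_a[_]   read _ → write b, move left, go to s1
s1 | b_[a]b   read a → write b, move left, go to s1
s1 | b[_]bb
The non-blank tape span at halt is b_bb.

b_bb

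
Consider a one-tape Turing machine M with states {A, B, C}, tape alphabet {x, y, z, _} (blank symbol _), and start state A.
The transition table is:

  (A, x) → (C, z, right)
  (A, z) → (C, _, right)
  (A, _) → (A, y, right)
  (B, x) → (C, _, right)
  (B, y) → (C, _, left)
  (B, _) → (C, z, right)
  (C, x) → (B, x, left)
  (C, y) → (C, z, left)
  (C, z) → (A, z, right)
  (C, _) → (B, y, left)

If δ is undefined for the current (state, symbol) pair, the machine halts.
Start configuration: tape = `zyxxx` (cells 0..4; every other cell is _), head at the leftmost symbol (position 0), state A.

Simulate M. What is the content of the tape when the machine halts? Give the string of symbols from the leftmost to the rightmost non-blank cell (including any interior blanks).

z_zzxx

state=A head=0 tape=_[z]yxxx   (A,z)→(C,_,right)
state=C head=1 tape=__[y]xxx   (C,y)→(C,z,left)
state=C head=0 tape=_[_]zxxx   (C,_)→(B,y,left)
state=B head=-1 tape=[_]yzxxx   (B,_)→(C,z,right)
state=C head=0 tape=z[y]zxxx   (C,y)→(C,z,left)
state=C head=-1 tape=[z]zzxxx   (C,z)→(A,z,right)
state=A head=0 tape=z[z]zxxx   (A,z)→(C,_,right)
state=C head=1 tape=z_[z]xxx   (C,z)→(A,z,right)
state=A head=2 tape=z_z[x]xx   (A,x)→(C,z,right)
state=C head=3 tape=z_zz[x]x   (C,x)→(B,x,left)
state=B head=2 tape=z_z[z]xx
The non-blank tape span at halt is z_zzxx.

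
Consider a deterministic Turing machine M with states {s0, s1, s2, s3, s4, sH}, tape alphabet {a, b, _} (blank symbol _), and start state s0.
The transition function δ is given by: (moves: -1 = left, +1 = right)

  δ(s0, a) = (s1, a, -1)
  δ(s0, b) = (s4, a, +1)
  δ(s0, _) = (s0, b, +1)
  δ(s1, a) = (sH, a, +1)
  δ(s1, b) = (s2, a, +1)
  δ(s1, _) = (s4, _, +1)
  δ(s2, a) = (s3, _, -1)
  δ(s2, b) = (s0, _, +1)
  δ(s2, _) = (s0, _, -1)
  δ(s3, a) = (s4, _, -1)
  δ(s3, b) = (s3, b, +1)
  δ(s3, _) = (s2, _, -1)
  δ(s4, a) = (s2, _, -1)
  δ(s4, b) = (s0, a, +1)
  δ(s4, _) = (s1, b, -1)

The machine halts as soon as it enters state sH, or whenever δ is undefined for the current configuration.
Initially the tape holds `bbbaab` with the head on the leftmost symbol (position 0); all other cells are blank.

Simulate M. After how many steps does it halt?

state=s0 head=0 tape=__[b]bbaab_   (s0,b)→(s4,a,+1)
state=s4 head=1 tape=__a[b]baab_   (s4,b)→(s0,a,+1)
state=s0 head=2 tape=__aa[b]aab_   (s0,b)→(s4,a,+1)
state=s4 head=3 tape=__aaa[a]ab_   (s4,a)→(s2,_,-1)
state=s2 head=2 tape=__aa[a]_ab_   (s2,a)→(s3,_,-1)
state=s3 head=1 tape=__a[a]__ab_   (s3,a)→(s4,_,-1)
state=s4 head=0 tape=__[a]___ab_   (s4,a)→(s2,_,-1)
state=s2 head=-1 tape=_[_]____ab_   (s2,_)→(s0,_,-1)
state=s0 head=-2 tape=[_]_____ab_   (s0,_)→(s0,b,+1)
state=s0 head=-1 tape=b[_]____ab_   (s0,_)→(s0,b,+1)
state=s0 head=0 tape=bb[_]___ab_   (s0,_)→(s0,b,+1)
state=s0 head=1 tape=bbb[_]__ab_   (s0,_)→(s0,b,+1)
state=s0 head=2 tape=bbbb[_]_ab_   (s0,_)→(s0,b,+1)
state=s0 head=3 tape=bbbbb[_]ab_   (s0,_)→(s0,b,+1)
state=s0 head=4 tape=bbbbbb[a]b_   (s0,a)→(s1,a,-1)
state=s1 head=3 tape=bbbbb[b]ab_   (s1,b)→(s2,a,+1)
state=s2 head=4 tape=bbbbba[a]b_   (s2,a)→(s3,_,-1)
state=s3 head=3 tape=bbbbb[a]_b_   (s3,a)→(s4,_,-1)
state=s4 head=2 tape=bbbb[b]__b_   (s4,b)→(s0,a,+1)
state=s0 head=3 tape=bbbba[_]_b_   (s0,_)→(s0,b,+1)
state=s0 head=4 tape=bbbbab[_]b_   (s0,_)→(s0,b,+1)
state=s0 head=5 tape=bbbbabb[b]_   (s0,b)→(s4,a,+1)
state=s4 head=6 tape=bbbbabba[_]   (s4,_)→(s1,b,-1)
state=s1 head=5 tape=bbbbabb[a]b   (s1,a)→(sH,a,+1)
state=sH head=6 tape=bbbbabba[b]
M halts after 24 transitions.

24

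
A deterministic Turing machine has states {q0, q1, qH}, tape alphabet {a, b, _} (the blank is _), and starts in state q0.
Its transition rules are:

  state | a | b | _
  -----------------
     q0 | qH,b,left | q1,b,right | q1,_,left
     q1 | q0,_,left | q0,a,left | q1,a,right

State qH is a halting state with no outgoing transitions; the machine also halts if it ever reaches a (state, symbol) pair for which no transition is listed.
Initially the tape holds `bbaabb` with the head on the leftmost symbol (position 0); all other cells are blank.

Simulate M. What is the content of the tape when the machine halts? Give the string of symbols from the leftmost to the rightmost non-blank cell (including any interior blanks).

state=q0 head=0 tape=[b]baabb   (q0,b)→(q1,b,right)
state=q1 head=1 tape=b[b]aabb   (q1,b)→(q0,a,left)
state=q0 head=0 tape=[b]aaabb   (q0,b)→(q1,b,right)
state=q1 head=1 tape=b[a]aabb   (q1,a)→(q0,_,left)
state=q0 head=0 tape=[b]_aabb   (q0,b)→(q1,b,right)
state=q1 head=1 tape=b[_]aabb   (q1,_)→(q1,a,right)
state=q1 head=2 tape=ba[a]abb   (q1,a)→(q0,_,left)
state=q0 head=1 tape=b[a]_abb   (q0,a)→(qH,b,left)
state=qH head=0 tape=[b]b_abb
The non-blank tape span at halt is bb_abb.

bb_abb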